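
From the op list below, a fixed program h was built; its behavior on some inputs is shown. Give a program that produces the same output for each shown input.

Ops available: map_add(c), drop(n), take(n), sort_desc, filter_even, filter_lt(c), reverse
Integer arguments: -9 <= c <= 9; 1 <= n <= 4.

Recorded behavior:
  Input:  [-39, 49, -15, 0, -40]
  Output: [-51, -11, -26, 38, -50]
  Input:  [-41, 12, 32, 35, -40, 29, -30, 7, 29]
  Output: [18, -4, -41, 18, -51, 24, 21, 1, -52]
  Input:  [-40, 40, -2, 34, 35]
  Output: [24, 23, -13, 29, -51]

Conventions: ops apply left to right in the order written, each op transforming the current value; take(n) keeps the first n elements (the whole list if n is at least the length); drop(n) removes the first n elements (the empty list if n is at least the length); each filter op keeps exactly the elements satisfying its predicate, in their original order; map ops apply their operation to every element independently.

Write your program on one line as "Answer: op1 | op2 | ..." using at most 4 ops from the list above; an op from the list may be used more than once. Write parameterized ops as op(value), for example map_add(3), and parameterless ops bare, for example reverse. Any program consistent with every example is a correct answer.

map_add(-4) | reverse | map_add(-7)

Check, running the answer program on each example:
  [-39, 49, -15, 0, -40] -> [-43, 45, -19, -4, -44] -> [-44, -4, -19, 45, -43] -> [-51, -11, -26, 38, -50]
  [-41, 12, 32, 35, -40, 29, -30, 7, 29] -> [-45, 8, 28, 31, -44, 25, -34, 3, 25] -> [25, 3, -34, 25, -44, 31, 28, 8, -45] -> [18, -4, -41, 18, -51, 24, 21, 1, -52]
  [-40, 40, -2, 34, 35] -> [-44, 36, -6, 30, 31] -> [31, 30, -6, 36, -44] -> [24, 23, -13, 29, -51]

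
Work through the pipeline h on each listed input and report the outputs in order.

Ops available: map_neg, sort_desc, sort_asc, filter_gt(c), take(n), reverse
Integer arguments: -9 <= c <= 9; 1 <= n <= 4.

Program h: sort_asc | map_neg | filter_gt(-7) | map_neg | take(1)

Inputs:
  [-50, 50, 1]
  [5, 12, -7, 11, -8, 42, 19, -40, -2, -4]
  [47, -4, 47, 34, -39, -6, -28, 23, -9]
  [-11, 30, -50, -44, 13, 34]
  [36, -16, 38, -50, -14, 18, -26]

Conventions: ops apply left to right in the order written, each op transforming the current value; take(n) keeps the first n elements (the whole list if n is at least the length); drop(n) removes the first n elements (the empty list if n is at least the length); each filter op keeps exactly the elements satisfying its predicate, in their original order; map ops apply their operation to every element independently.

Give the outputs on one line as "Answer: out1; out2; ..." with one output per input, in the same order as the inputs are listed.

[-50]; [-40]; [-39]; [-50]; [-50]

Execution, op by op:
  [-50, 50, 1] -> [-50, 1, 50] -> [50, -1, -50] -> [50, -1] -> [-50, 1] -> [-50]
  [5, 12, -7, 11, -8, 42, 19, -40, -2, -4] -> [-40, -8, -7, -4, -2, 5, 11, 12, 19, 42] -> [40, 8, 7, 4, 2, -5, -11, -12, -19, -42] -> [40, 8, 7, 4, 2, -5] -> [-40, -8, -7, -4, -2, 5] -> [-40]
  [47, -4, 47, 34, -39, -6, -28, 23, -9] -> [-39, -28, -9, -6, -4, 23, 34, 47, 47] -> [39, 28, 9, 6, 4, -23, -34, -47, -47] -> [39, 28, 9, 6, 4] -> [-39, -28, -9, -6, -4] -> [-39]
  [-11, 30, -50, -44, 13, 34] -> [-50, -44, -11, 13, 30, 34] -> [50, 44, 11, -13, -30, -34] -> [50, 44, 11] -> [-50, -44, -11] -> [-50]
  [36, -16, 38, -50, -14, 18, -26] -> [-50, -26, -16, -14, 18, 36, 38] -> [50, 26, 16, 14, -18, -36, -38] -> [50, 26, 16, 14] -> [-50, -26, -16, -14] -> [-50]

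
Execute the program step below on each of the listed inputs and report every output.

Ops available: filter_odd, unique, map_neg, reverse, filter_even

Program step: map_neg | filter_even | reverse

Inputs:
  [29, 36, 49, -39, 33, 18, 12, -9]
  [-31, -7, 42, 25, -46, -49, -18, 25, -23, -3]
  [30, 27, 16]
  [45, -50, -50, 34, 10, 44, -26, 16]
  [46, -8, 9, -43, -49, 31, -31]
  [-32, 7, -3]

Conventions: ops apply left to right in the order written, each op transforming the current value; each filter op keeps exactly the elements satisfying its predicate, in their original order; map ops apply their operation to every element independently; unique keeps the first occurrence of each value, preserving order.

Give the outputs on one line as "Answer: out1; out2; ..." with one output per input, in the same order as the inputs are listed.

Execution, op by op:
  [29, 36, 49, -39, 33, 18, 12, -9] -> [-29, -36, -49, 39, -33, -18, -12, 9] -> [-36, -18, -12] -> [-12, -18, -36]
  [-31, -7, 42, 25, -46, -49, -18, 25, -23, -3] -> [31, 7, -42, -25, 46, 49, 18, -25, 23, 3] -> [-42, 46, 18] -> [18, 46, -42]
  [30, 27, 16] -> [-30, -27, -16] -> [-30, -16] -> [-16, -30]
  [45, -50, -50, 34, 10, 44, -26, 16] -> [-45, 50, 50, -34, -10, -44, 26, -16] -> [50, 50, -34, -10, -44, 26, -16] -> [-16, 26, -44, -10, -34, 50, 50]
  [46, -8, 9, -43, -49, 31, -31] -> [-46, 8, -9, 43, 49, -31, 31] -> [-46, 8] -> [8, -46]
  [-32, 7, -3] -> [32, -7, 3] -> [32] -> [32]

[-12, -18, -36]; [18, 46, -42]; [-16, -30]; [-16, 26, -44, -10, -34, 50, 50]; [8, -46]; [32]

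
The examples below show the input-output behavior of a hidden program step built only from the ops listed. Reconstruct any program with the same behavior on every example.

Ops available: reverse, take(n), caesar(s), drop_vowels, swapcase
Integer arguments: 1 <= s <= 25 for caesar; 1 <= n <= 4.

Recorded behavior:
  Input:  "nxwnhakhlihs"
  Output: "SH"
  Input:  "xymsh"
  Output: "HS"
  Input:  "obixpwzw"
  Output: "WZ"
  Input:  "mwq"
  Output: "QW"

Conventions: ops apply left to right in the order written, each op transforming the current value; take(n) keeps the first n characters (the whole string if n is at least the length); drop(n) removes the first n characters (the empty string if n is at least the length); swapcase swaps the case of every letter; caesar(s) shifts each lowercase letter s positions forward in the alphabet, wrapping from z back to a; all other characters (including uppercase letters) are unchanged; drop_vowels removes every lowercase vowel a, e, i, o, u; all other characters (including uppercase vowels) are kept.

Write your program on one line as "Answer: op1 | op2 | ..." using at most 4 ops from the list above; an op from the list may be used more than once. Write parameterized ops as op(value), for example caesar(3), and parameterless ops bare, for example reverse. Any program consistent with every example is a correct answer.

drop_vowels | reverse | take(2) | swapcase

Check, running the answer program on each example:
  "nxwnhakhlihs" -> "nxwnhkhlhs" -> "shlhkhnwxn" -> "sh" -> "SH"
  "xymsh" -> "xymsh" -> "hsmyx" -> "hs" -> "HS"
  "obixpwzw" -> "bxpwzw" -> "wzwpxb" -> "wz" -> "WZ"
  "mwq" -> "mwq" -> "qwm" -> "qw" -> "QW"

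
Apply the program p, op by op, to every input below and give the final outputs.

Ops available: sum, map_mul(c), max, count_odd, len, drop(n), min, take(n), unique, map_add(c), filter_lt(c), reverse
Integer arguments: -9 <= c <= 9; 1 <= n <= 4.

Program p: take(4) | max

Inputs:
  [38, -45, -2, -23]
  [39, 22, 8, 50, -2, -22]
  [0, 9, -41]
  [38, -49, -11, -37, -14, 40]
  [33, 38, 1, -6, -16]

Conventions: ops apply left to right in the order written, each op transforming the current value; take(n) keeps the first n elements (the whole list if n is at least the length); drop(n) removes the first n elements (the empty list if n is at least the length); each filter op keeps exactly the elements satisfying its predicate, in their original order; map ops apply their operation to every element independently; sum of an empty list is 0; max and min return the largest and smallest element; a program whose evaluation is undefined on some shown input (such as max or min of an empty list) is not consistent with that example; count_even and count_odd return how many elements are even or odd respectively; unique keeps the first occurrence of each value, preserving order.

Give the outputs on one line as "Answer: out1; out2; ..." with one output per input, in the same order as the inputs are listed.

38; 50; 9; 38; 38

Execution, op by op:
  [38, -45, -2, -23] -> [38, -45, -2, -23] -> 38
  [39, 22, 8, 50, -2, -22] -> [39, 22, 8, 50] -> 50
  [0, 9, -41] -> [0, 9, -41] -> 9
  [38, -49, -11, -37, -14, 40] -> [38, -49, -11, -37] -> 38
  [33, 38, 1, -6, -16] -> [33, 38, 1, -6] -> 38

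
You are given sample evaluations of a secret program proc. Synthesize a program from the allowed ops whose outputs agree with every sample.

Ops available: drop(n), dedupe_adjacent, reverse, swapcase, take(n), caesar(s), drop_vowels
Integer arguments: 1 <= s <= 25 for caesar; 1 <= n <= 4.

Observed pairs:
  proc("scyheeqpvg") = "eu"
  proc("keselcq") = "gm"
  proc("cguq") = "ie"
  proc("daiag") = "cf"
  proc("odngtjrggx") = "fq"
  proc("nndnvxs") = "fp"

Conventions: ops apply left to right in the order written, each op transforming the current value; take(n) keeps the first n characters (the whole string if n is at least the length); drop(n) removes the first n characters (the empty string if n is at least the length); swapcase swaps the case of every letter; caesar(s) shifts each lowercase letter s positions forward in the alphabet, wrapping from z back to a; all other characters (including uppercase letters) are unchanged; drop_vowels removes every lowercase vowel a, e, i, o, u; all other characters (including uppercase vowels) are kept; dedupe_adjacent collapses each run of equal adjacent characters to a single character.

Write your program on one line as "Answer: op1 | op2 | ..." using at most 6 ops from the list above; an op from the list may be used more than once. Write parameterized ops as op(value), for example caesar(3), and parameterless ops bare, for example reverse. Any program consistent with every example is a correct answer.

dedupe_adjacent | caesar(22) | take(2) | caesar(6) | reverse

Check, running the answer program on each example:
  "scyheeqpvg" -> "scyheqpvg" -> "oyudamlrc" -> "oy" -> "ue" -> "eu"
  "keselcq" -> "keselcq" -> "gaoahym" -> "ga" -> "mg" -> "gm"
  "cguq" -> "cguq" -> "ycqm" -> "yc" -> "ei" -> "ie"
  "daiag" -> "daiag" -> "zwewc" -> "zw" -> "fc" -> "cf"
  "odngtjrggx" -> "odngtjrgx" -> "kzjcpfnct" -> "kz" -> "qf" -> "fq"
  "nndnvxs" -> "ndnvxs" -> "jzjrto" -> "jz" -> "pf" -> "fp"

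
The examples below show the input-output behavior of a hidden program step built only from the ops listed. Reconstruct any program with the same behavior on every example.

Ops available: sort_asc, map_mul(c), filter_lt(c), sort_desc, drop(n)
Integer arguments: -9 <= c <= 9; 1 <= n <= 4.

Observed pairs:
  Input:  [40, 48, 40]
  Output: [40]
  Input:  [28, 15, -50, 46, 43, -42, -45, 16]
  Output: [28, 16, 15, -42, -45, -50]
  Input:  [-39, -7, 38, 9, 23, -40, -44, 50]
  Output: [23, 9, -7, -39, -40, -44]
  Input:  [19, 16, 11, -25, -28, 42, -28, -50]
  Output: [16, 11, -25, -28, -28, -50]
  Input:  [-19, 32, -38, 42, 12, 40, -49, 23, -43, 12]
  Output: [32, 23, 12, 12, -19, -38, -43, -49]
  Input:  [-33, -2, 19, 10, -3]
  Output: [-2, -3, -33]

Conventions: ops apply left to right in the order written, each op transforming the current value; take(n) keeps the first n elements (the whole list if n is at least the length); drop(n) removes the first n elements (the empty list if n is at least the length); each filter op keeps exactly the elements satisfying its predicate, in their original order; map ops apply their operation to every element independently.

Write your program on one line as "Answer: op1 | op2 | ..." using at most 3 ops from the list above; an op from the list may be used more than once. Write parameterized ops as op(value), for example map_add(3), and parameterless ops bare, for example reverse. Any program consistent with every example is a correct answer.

sort_asc | sort_desc | drop(2)

Check, running the answer program on each example:
  [40, 48, 40] -> [40, 40, 48] -> [48, 40, 40] -> [40]
  [28, 15, -50, 46, 43, -42, -45, 16] -> [-50, -45, -42, 15, 16, 28, 43, 46] -> [46, 43, 28, 16, 15, -42, -45, -50] -> [28, 16, 15, -42, -45, -50]
  [-39, -7, 38, 9, 23, -40, -44, 50] -> [-44, -40, -39, -7, 9, 23, 38, 50] -> [50, 38, 23, 9, -7, -39, -40, -44] -> [23, 9, -7, -39, -40, -44]
  [19, 16, 11, -25, -28, 42, -28, -50] -> [-50, -28, -28, -25, 11, 16, 19, 42] -> [42, 19, 16, 11, -25, -28, -28, -50] -> [16, 11, -25, -28, -28, -50]
  [-19, 32, -38, 42, 12, 40, -49, 23, -43, 12] -> [-49, -43, -38, -19, 12, 12, 23, 32, 40, 42] -> [42, 40, 32, 23, 12, 12, -19, -38, -43, -49] -> [32, 23, 12, 12, -19, -38, -43, -49]
  [-33, -2, 19, 10, -3] -> [-33, -3, -2, 10, 19] -> [19, 10, -2, -3, -33] -> [-2, -3, -33]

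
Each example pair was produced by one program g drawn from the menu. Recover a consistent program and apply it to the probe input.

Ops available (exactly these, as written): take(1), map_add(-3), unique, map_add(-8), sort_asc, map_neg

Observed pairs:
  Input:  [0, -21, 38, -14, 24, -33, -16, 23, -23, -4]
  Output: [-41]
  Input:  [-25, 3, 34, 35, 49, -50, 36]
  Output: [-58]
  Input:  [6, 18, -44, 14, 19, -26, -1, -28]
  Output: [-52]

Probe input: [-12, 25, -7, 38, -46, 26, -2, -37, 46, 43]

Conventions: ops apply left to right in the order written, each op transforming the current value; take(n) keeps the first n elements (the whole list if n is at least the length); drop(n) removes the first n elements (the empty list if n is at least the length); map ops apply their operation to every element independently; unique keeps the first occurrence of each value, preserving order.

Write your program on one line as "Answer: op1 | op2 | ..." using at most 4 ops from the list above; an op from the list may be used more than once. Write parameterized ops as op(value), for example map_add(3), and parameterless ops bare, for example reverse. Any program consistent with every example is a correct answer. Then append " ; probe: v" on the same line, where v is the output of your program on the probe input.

map_add(-8) | sort_asc | take(1) ; probe: [-54]

Check, running the answer program on each example:
  [0, -21, 38, -14, 24, -33, -16, 23, -23, -4] -> [-8, -29, 30, -22, 16, -41, -24, 15, -31, -12] -> [-41, -31, -29, -24, -22, -12, -8, 15, 16, 30] -> [-41]
  [-25, 3, 34, 35, 49, -50, 36] -> [-33, -5, 26, 27, 41, -58, 28] -> [-58, -33, -5, 26, 27, 28, 41] -> [-58]
  [6, 18, -44, 14, 19, -26, -1, -28] -> [-2, 10, -52, 6, 11, -34, -9, -36] -> [-52, -36, -34, -9, -2, 6, 10, 11] -> [-52]
  probe: [-12, 25, -7, 38, -46, 26, -2, -37, 46, 43] -> [-20, 17, -15, 30, -54, 18, -10, -45, 38, 35] -> [-54, -45, -20, -15, -10, 17, 18, 30, 35, 38] -> [-54]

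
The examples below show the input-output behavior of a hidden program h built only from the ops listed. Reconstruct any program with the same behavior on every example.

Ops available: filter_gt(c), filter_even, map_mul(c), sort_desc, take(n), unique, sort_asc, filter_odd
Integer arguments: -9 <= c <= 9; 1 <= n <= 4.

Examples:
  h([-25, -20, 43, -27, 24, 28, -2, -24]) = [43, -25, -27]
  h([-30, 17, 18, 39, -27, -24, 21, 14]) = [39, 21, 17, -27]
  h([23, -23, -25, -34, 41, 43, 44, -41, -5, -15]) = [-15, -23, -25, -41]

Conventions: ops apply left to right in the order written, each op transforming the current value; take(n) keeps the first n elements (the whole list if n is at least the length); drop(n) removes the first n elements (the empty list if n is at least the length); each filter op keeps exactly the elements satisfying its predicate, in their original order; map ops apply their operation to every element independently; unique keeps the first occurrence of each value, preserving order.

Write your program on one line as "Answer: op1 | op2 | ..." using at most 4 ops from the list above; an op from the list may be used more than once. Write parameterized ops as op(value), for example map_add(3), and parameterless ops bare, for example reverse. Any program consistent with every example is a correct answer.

filter_odd | sort_asc | take(4) | sort_desc

Check, running the answer program on each example:
  [-25, -20, 43, -27, 24, 28, -2, -24] -> [-25, 43, -27] -> [-27, -25, 43] -> [-27, -25, 43] -> [43, -25, -27]
  [-30, 17, 18, 39, -27, -24, 21, 14] -> [17, 39, -27, 21] -> [-27, 17, 21, 39] -> [-27, 17, 21, 39] -> [39, 21, 17, -27]
  [23, -23, -25, -34, 41, 43, 44, -41, -5, -15] -> [23, -23, -25, 41, 43, -41, -5, -15] -> [-41, -25, -23, -15, -5, 23, 41, 43] -> [-41, -25, -23, -15] -> [-15, -23, -25, -41]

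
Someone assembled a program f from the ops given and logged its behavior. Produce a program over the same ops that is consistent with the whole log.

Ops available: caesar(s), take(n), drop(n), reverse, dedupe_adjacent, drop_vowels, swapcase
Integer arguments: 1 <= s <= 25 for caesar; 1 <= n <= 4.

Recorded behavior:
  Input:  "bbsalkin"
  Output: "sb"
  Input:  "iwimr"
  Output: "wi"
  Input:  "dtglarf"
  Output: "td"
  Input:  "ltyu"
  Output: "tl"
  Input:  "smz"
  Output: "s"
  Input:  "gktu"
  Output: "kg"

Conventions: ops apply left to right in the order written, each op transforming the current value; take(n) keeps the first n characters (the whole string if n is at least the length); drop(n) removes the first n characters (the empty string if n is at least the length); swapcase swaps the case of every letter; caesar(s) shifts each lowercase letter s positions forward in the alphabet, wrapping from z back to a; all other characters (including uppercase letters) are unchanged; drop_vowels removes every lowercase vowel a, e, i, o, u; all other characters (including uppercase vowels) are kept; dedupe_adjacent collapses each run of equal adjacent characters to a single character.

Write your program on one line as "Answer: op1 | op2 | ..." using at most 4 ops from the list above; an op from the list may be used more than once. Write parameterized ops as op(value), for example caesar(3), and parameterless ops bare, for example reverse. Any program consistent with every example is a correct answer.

dedupe_adjacent | take(4) | reverse | drop(2)

Check, running the answer program on each example:
  "bbsalkin" -> "bsalkin" -> "bsal" -> "lasb" -> "sb"
  "iwimr" -> "iwimr" -> "iwim" -> "miwi" -> "wi"
  "dtglarf" -> "dtglarf" -> "dtgl" -> "lgtd" -> "td"
  "ltyu" -> "ltyu" -> "ltyu" -> "uytl" -> "tl"
  "smz" -> "smz" -> "smz" -> "zms" -> "s"
  "gktu" -> "gktu" -> "gktu" -> "utkg" -> "kg"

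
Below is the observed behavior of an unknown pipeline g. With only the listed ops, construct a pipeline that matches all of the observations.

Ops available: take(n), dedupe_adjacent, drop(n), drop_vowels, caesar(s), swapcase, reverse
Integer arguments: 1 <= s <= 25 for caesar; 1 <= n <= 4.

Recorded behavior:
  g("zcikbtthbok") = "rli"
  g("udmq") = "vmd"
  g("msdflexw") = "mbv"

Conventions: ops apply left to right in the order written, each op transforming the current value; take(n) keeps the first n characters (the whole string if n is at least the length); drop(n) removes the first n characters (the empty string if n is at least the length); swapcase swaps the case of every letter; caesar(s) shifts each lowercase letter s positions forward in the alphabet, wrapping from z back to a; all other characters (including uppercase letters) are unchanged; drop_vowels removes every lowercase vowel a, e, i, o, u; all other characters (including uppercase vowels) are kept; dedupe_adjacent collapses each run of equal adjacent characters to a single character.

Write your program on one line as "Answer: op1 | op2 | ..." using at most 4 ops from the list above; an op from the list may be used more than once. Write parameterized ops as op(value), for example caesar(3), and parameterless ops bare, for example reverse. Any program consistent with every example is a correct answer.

caesar(9) | take(3) | reverse

Check, running the answer program on each example:
  "zcikbtthbok" -> "ilrtkccqkxt" -> "ilr" -> "rli"
  "udmq" -> "dmvz" -> "dmv" -> "vmd"
  "msdflexw" -> "vbmoungf" -> "vbm" -> "mbv"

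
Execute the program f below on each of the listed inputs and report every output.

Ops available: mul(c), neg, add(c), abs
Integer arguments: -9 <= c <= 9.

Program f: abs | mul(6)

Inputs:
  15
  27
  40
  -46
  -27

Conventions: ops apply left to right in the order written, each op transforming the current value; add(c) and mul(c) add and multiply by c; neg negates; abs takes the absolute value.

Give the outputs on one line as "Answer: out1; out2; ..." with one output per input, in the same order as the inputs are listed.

Execution, op by op:
  15 -> 15 -> 90
  27 -> 27 -> 162
  40 -> 40 -> 240
  -46 -> 46 -> 276
  -27 -> 27 -> 162

90; 162; 240; 276; 162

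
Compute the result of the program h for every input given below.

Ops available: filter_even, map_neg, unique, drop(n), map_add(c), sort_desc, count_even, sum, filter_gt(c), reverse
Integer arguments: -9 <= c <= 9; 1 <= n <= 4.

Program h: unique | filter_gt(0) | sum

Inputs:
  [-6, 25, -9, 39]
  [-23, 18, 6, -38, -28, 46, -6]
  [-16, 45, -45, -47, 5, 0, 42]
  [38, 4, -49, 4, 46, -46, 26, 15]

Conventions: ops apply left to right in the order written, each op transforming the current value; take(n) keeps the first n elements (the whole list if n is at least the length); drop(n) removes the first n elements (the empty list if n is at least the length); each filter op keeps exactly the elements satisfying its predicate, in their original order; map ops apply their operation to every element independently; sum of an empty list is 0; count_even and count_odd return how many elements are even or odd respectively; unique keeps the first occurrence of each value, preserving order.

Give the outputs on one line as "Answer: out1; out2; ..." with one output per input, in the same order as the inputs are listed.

64; 70; 92; 129

Execution, op by op:
  [-6, 25, -9, 39] -> [-6, 25, -9, 39] -> [25, 39] -> 64
  [-23, 18, 6, -38, -28, 46, -6] -> [-23, 18, 6, -38, -28, 46, -6] -> [18, 6, 46] -> 70
  [-16, 45, -45, -47, 5, 0, 42] -> [-16, 45, -45, -47, 5, 0, 42] -> [45, 5, 42] -> 92
  [38, 4, -49, 4, 46, -46, 26, 15] -> [38, 4, -49, 46, -46, 26, 15] -> [38, 4, 46, 26, 15] -> 129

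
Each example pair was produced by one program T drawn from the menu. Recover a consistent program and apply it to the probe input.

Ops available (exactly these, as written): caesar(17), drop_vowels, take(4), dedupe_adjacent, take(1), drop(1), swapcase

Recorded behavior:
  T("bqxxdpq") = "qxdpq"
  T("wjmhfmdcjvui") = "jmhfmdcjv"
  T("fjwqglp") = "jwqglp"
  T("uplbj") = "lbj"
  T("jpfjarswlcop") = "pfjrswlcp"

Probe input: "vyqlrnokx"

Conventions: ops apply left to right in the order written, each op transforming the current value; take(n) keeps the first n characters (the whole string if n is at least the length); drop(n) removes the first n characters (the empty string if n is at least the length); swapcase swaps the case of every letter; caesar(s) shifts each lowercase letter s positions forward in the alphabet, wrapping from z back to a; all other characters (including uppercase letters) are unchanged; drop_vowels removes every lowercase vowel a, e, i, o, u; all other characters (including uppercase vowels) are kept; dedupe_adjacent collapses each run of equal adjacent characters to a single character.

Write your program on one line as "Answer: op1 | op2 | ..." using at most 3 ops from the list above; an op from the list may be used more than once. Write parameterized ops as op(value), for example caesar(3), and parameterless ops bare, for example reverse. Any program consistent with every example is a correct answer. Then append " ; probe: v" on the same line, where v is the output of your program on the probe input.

dedupe_adjacent | drop_vowels | drop(1) ; probe: "yqlrnkx"

Check, running the answer program on each example:
  "bqxxdpq" -> "bqxdpq" -> "bqxdpq" -> "qxdpq"
  "wjmhfmdcjvui" -> "wjmhfmdcjvui" -> "wjmhfmdcjv" -> "jmhfmdcjv"
  "fjwqglp" -> "fjwqglp" -> "fjwqglp" -> "jwqglp"
  "uplbj" -> "uplbj" -> "plbj" -> "lbj"
  "jpfjarswlcop" -> "jpfjarswlcop" -> "jpfjrswlcp" -> "pfjrswlcp"
  probe: "vyqlrnokx" -> "vyqlrnokx" -> "vyqlrnkx" -> "yqlrnkx"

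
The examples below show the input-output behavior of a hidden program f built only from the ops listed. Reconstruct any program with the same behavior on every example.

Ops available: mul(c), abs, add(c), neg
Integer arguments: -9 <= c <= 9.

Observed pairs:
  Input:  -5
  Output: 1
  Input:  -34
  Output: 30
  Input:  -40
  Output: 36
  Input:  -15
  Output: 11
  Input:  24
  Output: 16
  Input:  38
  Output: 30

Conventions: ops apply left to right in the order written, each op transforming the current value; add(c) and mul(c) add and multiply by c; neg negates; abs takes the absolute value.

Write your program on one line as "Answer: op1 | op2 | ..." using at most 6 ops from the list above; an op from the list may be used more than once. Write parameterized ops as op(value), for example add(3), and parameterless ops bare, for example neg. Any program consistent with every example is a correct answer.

neg | add(2) | neg | abs | add(-9) | add(3)

Check, running the answer program on each example:
  -5 -> 5 -> 7 -> -7 -> 7 -> -2 -> 1
  -34 -> 34 -> 36 -> -36 -> 36 -> 27 -> 30
  -40 -> 40 -> 42 -> -42 -> 42 -> 33 -> 36
  -15 -> 15 -> 17 -> -17 -> 17 -> 8 -> 11
  24 -> -24 -> -22 -> 22 -> 22 -> 13 -> 16
  38 -> -38 -> -36 -> 36 -> 36 -> 27 -> 30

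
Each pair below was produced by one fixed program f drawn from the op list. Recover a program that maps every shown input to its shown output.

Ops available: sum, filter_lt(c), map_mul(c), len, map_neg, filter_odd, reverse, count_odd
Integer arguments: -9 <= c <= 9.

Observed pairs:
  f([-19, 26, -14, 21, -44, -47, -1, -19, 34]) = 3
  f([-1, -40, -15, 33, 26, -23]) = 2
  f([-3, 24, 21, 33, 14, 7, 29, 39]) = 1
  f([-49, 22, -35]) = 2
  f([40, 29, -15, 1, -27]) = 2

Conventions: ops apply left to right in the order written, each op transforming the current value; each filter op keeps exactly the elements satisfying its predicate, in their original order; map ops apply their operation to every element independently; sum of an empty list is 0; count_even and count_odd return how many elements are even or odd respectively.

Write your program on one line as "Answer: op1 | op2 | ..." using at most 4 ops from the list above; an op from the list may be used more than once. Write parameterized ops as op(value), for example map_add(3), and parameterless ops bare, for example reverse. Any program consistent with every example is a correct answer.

filter_lt(-1) | map_neg | filter_odd | count_odd

Check, running the answer program on each example:
  [-19, 26, -14, 21, -44, -47, -1, -19, 34] -> [-19, -14, -44, -47, -19] -> [19, 14, 44, 47, 19] -> [19, 47, 19] -> 3
  [-1, -40, -15, 33, 26, -23] -> [-40, -15, -23] -> [40, 15, 23] -> [15, 23] -> 2
  [-3, 24, 21, 33, 14, 7, 29, 39] -> [-3] -> [3] -> [3] -> 1
  [-49, 22, -35] -> [-49, -35] -> [49, 35] -> [49, 35] -> 2
  [40, 29, -15, 1, -27] -> [-15, -27] -> [15, 27] -> [15, 27] -> 2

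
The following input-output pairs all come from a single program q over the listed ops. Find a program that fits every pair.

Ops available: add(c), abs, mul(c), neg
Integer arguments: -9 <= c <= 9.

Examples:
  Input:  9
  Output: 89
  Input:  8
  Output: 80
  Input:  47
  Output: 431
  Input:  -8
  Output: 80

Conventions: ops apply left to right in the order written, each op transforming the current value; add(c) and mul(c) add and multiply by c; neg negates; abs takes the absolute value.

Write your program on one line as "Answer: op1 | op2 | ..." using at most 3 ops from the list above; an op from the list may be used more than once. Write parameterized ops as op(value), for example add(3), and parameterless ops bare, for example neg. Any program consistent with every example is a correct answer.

abs | mul(9) | add(8)

Check, running the answer program on each example:
  9 -> 9 -> 81 -> 89
  8 -> 8 -> 72 -> 80
  47 -> 47 -> 423 -> 431
  -8 -> 8 -> 72 -> 80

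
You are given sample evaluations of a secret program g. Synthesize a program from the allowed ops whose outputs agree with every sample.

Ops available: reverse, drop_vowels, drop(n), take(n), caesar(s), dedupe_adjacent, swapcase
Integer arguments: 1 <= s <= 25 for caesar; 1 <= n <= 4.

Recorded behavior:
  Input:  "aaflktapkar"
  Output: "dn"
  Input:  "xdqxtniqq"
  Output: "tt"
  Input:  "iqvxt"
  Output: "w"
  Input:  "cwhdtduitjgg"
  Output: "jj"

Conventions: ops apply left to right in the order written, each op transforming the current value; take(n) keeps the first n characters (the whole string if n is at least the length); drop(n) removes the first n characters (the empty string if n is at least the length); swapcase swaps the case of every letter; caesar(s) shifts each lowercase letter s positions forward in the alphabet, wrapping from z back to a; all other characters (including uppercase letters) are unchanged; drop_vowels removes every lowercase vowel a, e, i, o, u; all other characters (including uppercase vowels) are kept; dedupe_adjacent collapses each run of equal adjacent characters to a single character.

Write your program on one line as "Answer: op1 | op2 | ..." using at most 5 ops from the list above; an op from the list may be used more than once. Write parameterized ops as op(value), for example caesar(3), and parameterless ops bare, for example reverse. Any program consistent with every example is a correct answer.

drop(3) | reverse | caesar(3) | drop_vowels | take(2)

Check, running the answer program on each example:
  "aaflktapkar" -> "lktapkar" -> "rakpatkl" -> "udnsdwno" -> "dnsdwn" -> "dn"
  "xdqxtniqq" -> "xtniqq" -> "qqintx" -> "ttlqwa" -> "ttlqw" -> "tt"
  "iqvxt" -> "xt" -> "tx" -> "wa" -> "w" -> "w"
  "cwhdtduitjgg" -> "dtduitjgg" -> "ggjtiudtd" -> "jjmwlxgwg" -> "jjmwlxgwg" -> "jj"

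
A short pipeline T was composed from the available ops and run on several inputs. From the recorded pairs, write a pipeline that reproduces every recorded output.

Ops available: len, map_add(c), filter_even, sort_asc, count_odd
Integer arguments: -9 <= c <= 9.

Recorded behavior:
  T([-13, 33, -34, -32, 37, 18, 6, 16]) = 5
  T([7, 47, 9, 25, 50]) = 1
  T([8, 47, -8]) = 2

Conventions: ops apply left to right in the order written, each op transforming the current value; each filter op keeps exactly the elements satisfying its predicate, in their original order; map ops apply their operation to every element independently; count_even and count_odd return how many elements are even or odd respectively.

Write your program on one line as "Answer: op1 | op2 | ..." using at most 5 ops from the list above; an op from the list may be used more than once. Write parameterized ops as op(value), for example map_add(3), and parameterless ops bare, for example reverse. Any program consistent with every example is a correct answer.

sort_asc | map_add(-4) | map_add(5) | count_odd

Check, running the answer program on each example:
  [-13, 33, -34, -32, 37, 18, 6, 16] -> [-34, -32, -13, 6, 16, 18, 33, 37] -> [-38, -36, -17, 2, 12, 14, 29, 33] -> [-33, -31, -12, 7, 17, 19, 34, 38] -> 5
  [7, 47, 9, 25, 50] -> [7, 9, 25, 47, 50] -> [3, 5, 21, 43, 46] -> [8, 10, 26, 48, 51] -> 1
  [8, 47, -8] -> [-8, 8, 47] -> [-12, 4, 43] -> [-7, 9, 48] -> 2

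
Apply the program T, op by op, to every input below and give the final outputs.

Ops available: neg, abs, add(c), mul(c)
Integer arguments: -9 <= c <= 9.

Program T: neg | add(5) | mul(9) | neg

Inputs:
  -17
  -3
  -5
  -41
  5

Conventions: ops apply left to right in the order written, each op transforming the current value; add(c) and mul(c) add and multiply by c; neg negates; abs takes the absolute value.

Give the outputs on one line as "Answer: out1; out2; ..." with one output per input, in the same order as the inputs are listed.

Execution, op by op:
  -17 -> 17 -> 22 -> 198 -> -198
  -3 -> 3 -> 8 -> 72 -> -72
  -5 -> 5 -> 10 -> 90 -> -90
  -41 -> 41 -> 46 -> 414 -> -414
  5 -> -5 -> 0 -> 0 -> 0

-198; -72; -90; -414; 0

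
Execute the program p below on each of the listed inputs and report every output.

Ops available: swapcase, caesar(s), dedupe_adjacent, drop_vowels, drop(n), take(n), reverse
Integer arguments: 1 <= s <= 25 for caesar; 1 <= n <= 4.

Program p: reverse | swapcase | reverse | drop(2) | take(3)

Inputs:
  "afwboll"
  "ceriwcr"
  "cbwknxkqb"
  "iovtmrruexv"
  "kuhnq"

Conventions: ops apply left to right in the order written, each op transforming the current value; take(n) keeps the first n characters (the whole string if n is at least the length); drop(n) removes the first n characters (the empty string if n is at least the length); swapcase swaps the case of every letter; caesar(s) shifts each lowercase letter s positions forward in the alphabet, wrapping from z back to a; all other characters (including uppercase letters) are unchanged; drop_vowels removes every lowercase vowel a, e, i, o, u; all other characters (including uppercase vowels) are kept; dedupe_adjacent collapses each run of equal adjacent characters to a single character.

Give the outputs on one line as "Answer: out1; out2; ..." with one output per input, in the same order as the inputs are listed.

"WBO"; "RIW"; "WKN"; "VTM"; "HNQ"

Execution, op by op:
  "afwboll" -> "llobwfa" -> "LLOBWFA" -> "AFWBOLL" -> "WBOLL" -> "WBO"
  "ceriwcr" -> "rcwirec" -> "RCWIREC" -> "CERIWCR" -> "RIWCR" -> "RIW"
  "cbwknxkqb" -> "bqkxnkwbc" -> "BQKXNKWBC" -> "CBWKNXKQB" -> "WKNXKQB" -> "WKN"
  "iovtmrruexv" -> "vxeurrmtvoi" -> "VXEURRMTVOI" -> "IOVTMRRUEXV" -> "VTMRRUEXV" -> "VTM"
  "kuhnq" -> "qnhuk" -> "QNHUK" -> "KUHNQ" -> "HNQ" -> "HNQ"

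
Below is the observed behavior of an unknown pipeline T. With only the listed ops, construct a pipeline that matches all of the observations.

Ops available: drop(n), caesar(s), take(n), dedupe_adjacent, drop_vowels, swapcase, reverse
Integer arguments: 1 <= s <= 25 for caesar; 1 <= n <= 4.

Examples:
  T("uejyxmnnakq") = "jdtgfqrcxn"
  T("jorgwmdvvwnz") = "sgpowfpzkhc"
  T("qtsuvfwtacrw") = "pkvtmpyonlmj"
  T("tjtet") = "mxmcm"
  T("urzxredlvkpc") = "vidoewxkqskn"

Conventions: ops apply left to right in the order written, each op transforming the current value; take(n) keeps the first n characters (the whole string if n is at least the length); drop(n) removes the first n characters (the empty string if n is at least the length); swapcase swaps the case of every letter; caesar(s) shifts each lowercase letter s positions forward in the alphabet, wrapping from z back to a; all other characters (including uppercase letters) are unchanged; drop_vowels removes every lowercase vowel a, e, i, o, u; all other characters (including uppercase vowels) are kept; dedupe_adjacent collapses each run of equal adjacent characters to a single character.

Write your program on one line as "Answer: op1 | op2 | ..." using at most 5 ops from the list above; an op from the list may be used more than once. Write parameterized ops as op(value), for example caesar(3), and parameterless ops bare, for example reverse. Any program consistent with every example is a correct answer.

caesar(1) | reverse | dedupe_adjacent | caesar(18)

Check, running the answer program on each example:
  "uejyxmnnakq" -> "vfkzynooblr" -> "rlboonyzkfv" -> "rlbonyzkfv" -> "jdtgfqrcxn"
  "jorgwmdvvwnz" -> "kpshxnewwxoa" -> "aoxwwenxhspk" -> "aoxwenxhspk" -> "sgpowfpzkhc"
  "qtsuvfwtacrw" -> "rutvwgxubdsx" -> "xsdbuxgwvtur" -> "xsdbuxgwvtur" -> "pkvtmpyonlmj"
  "tjtet" -> "ukufu" -> "ufuku" -> "ufuku" -> "mxmcm"
  "urzxredlvkpc" -> "vsaysfemwlqd" -> "dqlwmefsyasv" -> "dqlwmefsyasv" -> "vidoewxkqskn"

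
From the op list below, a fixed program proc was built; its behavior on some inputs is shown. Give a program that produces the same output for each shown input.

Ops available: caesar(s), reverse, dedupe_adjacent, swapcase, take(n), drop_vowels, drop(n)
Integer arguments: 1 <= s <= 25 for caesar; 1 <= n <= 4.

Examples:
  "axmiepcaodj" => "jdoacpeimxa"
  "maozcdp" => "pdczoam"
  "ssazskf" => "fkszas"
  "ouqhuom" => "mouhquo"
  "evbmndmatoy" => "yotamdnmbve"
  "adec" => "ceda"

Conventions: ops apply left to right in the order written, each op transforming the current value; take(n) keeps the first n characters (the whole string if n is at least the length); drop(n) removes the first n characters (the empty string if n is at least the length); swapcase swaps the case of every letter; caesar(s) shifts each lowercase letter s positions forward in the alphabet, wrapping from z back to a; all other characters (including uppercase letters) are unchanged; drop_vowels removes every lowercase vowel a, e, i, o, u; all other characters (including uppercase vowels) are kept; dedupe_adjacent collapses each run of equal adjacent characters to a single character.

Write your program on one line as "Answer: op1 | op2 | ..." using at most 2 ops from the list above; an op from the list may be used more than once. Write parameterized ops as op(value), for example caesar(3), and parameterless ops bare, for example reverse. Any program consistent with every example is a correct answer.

dedupe_adjacent | reverse

Check, running the answer program on each example:
  "axmiepcaodj" -> "axmiepcaodj" -> "jdoacpeimxa"
  "maozcdp" -> "maozcdp" -> "pdczoam"
  "ssazskf" -> "sazskf" -> "fkszas"
  "ouqhuom" -> "ouqhuom" -> "mouhquo"
  "evbmndmatoy" -> "evbmndmatoy" -> "yotamdnmbve"
  "adec" -> "adec" -> "ceda"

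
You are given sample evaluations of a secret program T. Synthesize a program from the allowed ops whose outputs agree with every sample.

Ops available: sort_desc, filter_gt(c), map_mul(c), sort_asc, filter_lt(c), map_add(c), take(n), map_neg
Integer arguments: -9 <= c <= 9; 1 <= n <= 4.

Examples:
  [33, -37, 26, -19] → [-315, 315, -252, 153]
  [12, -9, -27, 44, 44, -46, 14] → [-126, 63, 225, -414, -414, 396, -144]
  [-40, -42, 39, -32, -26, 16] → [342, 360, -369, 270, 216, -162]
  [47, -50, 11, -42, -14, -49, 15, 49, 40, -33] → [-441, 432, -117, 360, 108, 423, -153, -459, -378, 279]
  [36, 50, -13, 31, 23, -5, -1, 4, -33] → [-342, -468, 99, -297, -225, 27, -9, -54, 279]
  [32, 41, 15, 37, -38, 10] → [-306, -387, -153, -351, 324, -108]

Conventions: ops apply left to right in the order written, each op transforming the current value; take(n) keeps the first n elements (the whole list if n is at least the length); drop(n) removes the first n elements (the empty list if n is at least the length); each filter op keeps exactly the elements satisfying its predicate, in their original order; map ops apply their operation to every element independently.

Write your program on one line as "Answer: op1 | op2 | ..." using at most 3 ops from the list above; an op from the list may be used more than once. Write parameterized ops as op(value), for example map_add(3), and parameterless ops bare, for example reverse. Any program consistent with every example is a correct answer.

map_add(3) | map_add(-1) | map_mul(-9)

Check, running the answer program on each example:
  [33, -37, 26, -19] -> [36, -34, 29, -16] -> [35, -35, 28, -17] -> [-315, 315, -252, 153]
  [12, -9, -27, 44, 44, -46, 14] -> [15, -6, -24, 47, 47, -43, 17] -> [14, -7, -25, 46, 46, -44, 16] -> [-126, 63, 225, -414, -414, 396, -144]
  [-40, -42, 39, -32, -26, 16] -> [-37, -39, 42, -29, -23, 19] -> [-38, -40, 41, -30, -24, 18] -> [342, 360, -369, 270, 216, -162]
  [47, -50, 11, -42, -14, -49, 15, 49, 40, -33] -> [50, -47, 14, -39, -11, -46, 18, 52, 43, -30] -> [49, -48, 13, -40, -12, -47, 17, 51, 42, -31] -> [-441, 432, -117, 360, 108, 423, -153, -459, -378, 279]
  [36, 50, -13, 31, 23, -5, -1, 4, -33] -> [39, 53, -10, 34, 26, -2, 2, 7, -30] -> [38, 52, -11, 33, 25, -3, 1, 6, -31] -> [-342, -468, 99, -297, -225, 27, -9, -54, 279]
  [32, 41, 15, 37, -38, 10] -> [35, 44, 18, 40, -35, 13] -> [34, 43, 17, 39, -36, 12] -> [-306, -387, -153, -351, 324, -108]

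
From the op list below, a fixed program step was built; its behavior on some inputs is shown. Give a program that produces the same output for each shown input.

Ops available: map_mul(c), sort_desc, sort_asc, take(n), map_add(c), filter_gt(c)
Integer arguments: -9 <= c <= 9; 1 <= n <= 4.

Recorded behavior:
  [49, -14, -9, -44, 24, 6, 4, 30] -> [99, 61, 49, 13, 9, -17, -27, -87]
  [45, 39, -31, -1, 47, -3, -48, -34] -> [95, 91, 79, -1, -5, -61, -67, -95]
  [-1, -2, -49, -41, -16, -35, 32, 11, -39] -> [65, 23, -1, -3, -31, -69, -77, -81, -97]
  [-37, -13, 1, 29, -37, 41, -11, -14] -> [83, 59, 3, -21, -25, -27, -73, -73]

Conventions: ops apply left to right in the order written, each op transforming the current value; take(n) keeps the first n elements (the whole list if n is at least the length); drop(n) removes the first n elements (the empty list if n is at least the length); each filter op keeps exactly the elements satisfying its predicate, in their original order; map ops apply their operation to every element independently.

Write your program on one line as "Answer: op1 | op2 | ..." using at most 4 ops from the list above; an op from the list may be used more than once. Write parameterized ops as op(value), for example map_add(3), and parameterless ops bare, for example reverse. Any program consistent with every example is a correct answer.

map_mul(2) | map_add(1) | sort_desc

Check, running the answer program on each example:
  [49, -14, -9, -44, 24, 6, 4, 30] -> [98, -28, -18, -88, 48, 12, 8, 60] -> [99, -27, -17, -87, 49, 13, 9, 61] -> [99, 61, 49, 13, 9, -17, -27, -87]
  [45, 39, -31, -1, 47, -3, -48, -34] -> [90, 78, -62, -2, 94, -6, -96, -68] -> [91, 79, -61, -1, 95, -5, -95, -67] -> [95, 91, 79, -1, -5, -61, -67, -95]
  [-1, -2, -49, -41, -16, -35, 32, 11, -39] -> [-2, -4, -98, -82, -32, -70, 64, 22, -78] -> [-1, -3, -97, -81, -31, -69, 65, 23, -77] -> [65, 23, -1, -3, -31, -69, -77, -81, -97]
  [-37, -13, 1, 29, -37, 41, -11, -14] -> [-74, -26, 2, 58, -74, 82, -22, -28] -> [-73, -25, 3, 59, -73, 83, -21, -27] -> [83, 59, 3, -21, -25, -27, -73, -73]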